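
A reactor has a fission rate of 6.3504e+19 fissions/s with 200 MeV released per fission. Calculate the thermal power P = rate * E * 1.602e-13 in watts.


P = fission_rate * E_MeV * 1.602e-13
P = 6.3504e+19 * 200 * 1.602e-13
P = 2.0347e+09 W

2.0347e+09


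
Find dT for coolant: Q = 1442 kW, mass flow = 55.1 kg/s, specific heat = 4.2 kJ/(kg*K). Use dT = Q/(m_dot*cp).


dT = Q / (m_dot * cp)
dT = 1442 / (55.1 * 4.2)
dT = 6.2311 C

6.2311


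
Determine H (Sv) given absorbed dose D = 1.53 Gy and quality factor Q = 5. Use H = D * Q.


H = D * Q
H = 1.53 * 5
H = 7.6500 Sv

7.6500


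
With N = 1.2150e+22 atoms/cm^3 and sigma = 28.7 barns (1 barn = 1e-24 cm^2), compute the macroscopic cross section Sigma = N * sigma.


Sigma = N * sigma_barns * 1e-24
Sigma = 1.2150e+22 * 28.7 * 1e-24
Sigma = 0.34870 /cm

0.34870


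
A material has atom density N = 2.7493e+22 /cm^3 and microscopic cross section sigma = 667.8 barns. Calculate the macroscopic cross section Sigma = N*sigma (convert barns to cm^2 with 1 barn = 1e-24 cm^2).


Sigma = N * sigma_barns * 1e-24
Sigma = 2.7493e+22 * 667.8 * 1e-24
Sigma = 18.360 /cm

18.360


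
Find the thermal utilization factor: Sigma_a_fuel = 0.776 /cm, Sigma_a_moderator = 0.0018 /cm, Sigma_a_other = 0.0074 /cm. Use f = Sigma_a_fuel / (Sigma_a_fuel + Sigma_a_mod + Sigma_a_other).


f = Sigma_a_fuel / (Sigma_a_fuel + Sigma_a_mod + Sigma_a_other)
f = 0.776 / (0.776 + 0.0018 + 0.0074)
f = 0.98828

0.98828


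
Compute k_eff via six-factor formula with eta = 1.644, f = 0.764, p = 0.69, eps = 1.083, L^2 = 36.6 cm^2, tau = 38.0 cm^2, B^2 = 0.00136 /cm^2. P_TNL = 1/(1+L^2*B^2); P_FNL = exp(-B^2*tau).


k_inf = eta*f*p*eps = 1.644*0.764*0.69*1.083 = 0.9385831
P_TNL = 1/(1 + L^2*B^2) = 1/(1 + 36.6*0.00136) = 0.9525842
P_FNL = exp(-B^2*tau) = exp(-0.00136*38.0) = 0.9496327
k_eff = k_inf * P_TNL * P_FNL = 0.9385831 * 0.9525842 * 0.9496327
k_eff = 0.84905

0.84905


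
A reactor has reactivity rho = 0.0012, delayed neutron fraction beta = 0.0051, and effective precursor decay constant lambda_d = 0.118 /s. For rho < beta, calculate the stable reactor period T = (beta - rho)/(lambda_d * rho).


T = (beta - rho) / (lambda_d * rho)
T = (0.0051 - 0.0012) / (0.118 * 0.0012)
T = 27.542 s

27.542


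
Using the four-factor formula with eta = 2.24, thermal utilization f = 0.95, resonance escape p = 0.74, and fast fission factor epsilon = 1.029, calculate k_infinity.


k_inf = eta * f * p * epsilon
k_inf = 2.24 * 0.95 * 0.74 * 1.029
k_inf = 1.6204

1.6204


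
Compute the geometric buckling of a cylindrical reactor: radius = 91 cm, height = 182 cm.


B^2 = (2.405/R)^2 + (pi/H)^2
B^2 = (2.405/91)^2 + (pi/182)^2
B^2 = 9.9643e-04 /cm^2

9.9643e-04


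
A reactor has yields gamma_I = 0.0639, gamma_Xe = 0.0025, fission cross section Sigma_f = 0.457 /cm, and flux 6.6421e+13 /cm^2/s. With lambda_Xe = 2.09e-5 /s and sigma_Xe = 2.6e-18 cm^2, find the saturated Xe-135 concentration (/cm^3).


Xe_eq = (gamma_I + gamma_Xe) * Sigma_f * phi / (lambda_Xe + sigma_Xe * phi)
Numerator = (0.0639 + 0.0025) * 0.457 * 6.6421e+13 = 2.015532e+12
Denominator = 2.09e-5 + 2.6e-18 * 6.6421e+13 = 1.935946e-04
Xe_eq = 2.015532e+12 / 1.935946e-04 = 1.0411e+16 /cm^3

1.0411e+16


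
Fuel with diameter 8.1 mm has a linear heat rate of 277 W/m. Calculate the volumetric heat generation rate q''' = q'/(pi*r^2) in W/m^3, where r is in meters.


r = D / 2 / 1000 = 8.1 / 2 / 1000 = 0.00405 m
q''' = q' / (pi * r^2)
q''' = 277 / (pi * 0.00405^2)
q''' = 5.3755e+06 W/m^3

5.3755e+06


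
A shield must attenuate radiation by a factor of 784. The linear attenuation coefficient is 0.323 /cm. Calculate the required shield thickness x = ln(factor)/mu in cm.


x = ln(factor) / mu
x = ln(784) / 0.323
x = 20.633 cm

20.633


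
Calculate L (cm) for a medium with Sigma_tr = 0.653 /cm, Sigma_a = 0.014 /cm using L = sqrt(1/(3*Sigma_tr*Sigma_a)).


D = 1 / (3 * Sigma_tr) = 1 / (3 * 0.653) = 0.5104645 cm
L = sqrt(D / Sigma_a)
L = sqrt(0.5104645 / 0.014)
L = 6.0384 cm

6.0384


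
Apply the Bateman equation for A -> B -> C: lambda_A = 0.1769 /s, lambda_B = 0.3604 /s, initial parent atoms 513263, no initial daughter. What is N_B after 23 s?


N_B(t) = lambda_A * N_A0 / (lambda_B - lambda_A) * [exp(-lambda_A*t) - exp(-lambda_B*t)]
exp(-0.1769*23) = 0.01709960; exp(-0.3604*23) = 2.512154e-04
N_B = 0.1769 * 513263 / (0.3604 - 0.1769) * (0.01709960 - 2.512154e-04)
N_B = 8336.6

8336.6


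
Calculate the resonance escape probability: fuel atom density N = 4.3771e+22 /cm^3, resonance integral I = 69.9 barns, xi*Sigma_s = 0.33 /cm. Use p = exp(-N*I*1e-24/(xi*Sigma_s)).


p = exp(-N * I * 1e-24 / (xi*Sigma_s))
p = exp(-4.3771e+22 * 69.9 * 1e-24 / 0.33)
p = 9.4068e-05

9.4068e-05


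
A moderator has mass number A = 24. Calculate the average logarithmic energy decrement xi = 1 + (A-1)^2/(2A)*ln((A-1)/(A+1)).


xi = 1 + (A-1)^2/(2A) * ln((A-1)/(A+1))
xi = 1 + (24-1)^2/(2*24) * ln((24-1)/(24 +1))
xi = 0.081065

0.081065


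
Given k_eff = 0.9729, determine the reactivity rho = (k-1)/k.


rho = (k_eff - 1) / k_eff
rho = (0.9729 - 1) / 0.9729
rho = -0.027855

-0.027855


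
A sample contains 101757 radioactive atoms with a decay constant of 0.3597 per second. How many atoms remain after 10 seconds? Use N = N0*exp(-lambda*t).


N = N0 * exp(-lambda * t)
N = 101757 * exp(-0.3597 * 10)
N = 2788.7

2788.7


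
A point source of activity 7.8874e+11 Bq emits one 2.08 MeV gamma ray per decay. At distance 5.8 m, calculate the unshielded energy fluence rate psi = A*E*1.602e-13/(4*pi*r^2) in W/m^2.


psi = A * E * 1.602e-13 / (4*pi*r^2)
psi = 7.8874e+11 * 2.08 * 1.602e-13 / (4*pi*5.8^2)
psi = 6.2172e-04 W/m^2

6.2172e-04


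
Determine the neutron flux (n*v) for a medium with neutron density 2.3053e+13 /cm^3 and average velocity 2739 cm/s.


phi = n * v
phi = 2.3053e+13 * 2739
phi = 6.3142e+16 /cm^2/s

6.3142e+16


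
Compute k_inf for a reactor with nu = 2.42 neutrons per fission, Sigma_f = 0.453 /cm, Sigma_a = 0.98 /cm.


k_inf = nu * Sigma_f / Sigma_a
k_inf = 2.42 * 0.453 / 0.98
k_inf = 1.1186

1.1186


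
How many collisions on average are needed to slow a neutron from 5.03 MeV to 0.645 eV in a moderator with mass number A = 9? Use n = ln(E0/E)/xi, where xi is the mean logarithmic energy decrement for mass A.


xi = 1 + (A-1)^2/(2A)*ln((A-1)/(A+1)) = 0.2066007 (for A = 9)
n = ln(E0/E) / xi
n = ln(5.03e6 / 0.645) / 0.2066007
n = ln(7.798450e+06) / 0.2066007 = 76.812

76.812


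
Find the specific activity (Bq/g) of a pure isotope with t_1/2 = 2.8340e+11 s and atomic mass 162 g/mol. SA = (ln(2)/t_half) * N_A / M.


lambda = ln(2) / t_half = ln(2) / 2.8340e+11 = 2.445826e-12 /s
SA = lambda * N_A / M
SA = 2.445826e-12 * 6.022e23 / 162
SA = 9.0918e+09 Bq/g

9.0918e+09


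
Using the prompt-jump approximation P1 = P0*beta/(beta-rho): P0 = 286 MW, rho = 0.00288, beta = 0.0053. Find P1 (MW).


P1/P0 = beta / (beta - rho)
P1/P0 = 0.0053 / (0.0053 - 0.00288) = 2.190083
P1 = 286 * 2.190083 = 626.36 MW

626.36


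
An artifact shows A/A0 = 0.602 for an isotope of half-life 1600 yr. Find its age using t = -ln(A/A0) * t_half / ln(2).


lambda = ln(2) / t_half = ln(2) / 1600 = 4.332170e-04 /yr
t = -ln(A/A0) / lambda
t = -ln(0.602) / 4.332170e-04
t = 1171.5 yr

1171.5


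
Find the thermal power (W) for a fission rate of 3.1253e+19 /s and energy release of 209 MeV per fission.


P = fission_rate * E_MeV * 1.602e-13
P = 3.1253e+19 * 209 * 1.602e-13
P = 1.0464e+09 W

1.0464e+09


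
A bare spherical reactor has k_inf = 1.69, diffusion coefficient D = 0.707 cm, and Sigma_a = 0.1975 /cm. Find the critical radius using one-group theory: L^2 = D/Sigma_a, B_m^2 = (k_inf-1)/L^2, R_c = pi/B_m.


L^2 = D / Sigma_a = 0.707 / 0.1975 = 3.579747 cm^2
B_m^2 = (k_inf - 1) / L^2 = (1.69 - 1) / 3.579747 = 0.1927511 /cm^2
For a bare sphere: B_g = pi/R, so R_c = pi / sqrt(B_m^2)
R_c = pi / sqrt(0.1927511) = 7.1557 cm

7.1557


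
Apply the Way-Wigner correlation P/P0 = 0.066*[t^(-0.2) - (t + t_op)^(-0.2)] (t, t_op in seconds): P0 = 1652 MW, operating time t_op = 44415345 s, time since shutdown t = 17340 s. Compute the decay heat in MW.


P/P0 = 0.066 * [t^(-0.2) - (t + t_op)^(-0.2)]
P/P0 = 0.066 * [17340^(-0.2) - (17340 + 44415345)^(-0.2)]
P/P0 = 0.066 * [0.1419679 - 0.02954333] = 0.007420022
P = 1652 * 0.007420022 = 12.258 MW

12.258


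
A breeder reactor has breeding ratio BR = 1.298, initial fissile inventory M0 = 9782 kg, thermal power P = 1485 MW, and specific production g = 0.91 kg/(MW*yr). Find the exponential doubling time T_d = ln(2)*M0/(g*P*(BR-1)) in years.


Breeding gain G = BR - 1 = 1.298 - 1 = 0.298
Fissile production rate = g * P * G = 0.91 * 1485 * 0.298 = 402.7023 kg/yr
T_d = ln(2) * M0 / (g * P * G)
T_d = ln(2) * 9782 / 402.7023 = 16.837 yr

16.837


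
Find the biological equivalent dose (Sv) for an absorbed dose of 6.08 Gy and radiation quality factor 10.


H = D * Q
H = 6.08 * 10
H = 60.800 Sv

60.800


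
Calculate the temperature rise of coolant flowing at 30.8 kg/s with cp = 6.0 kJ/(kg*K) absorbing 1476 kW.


dT = Q / (m_dot * cp)
dT = 1476 / (30.8 * 6.0)
dT = 7.9870 C

7.9870


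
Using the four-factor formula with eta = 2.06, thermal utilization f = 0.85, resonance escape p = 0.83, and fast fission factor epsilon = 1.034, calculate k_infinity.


k_inf = eta * f * p * epsilon
k_inf = 2.06 * 0.85 * 0.83 * 1.034
k_inf = 1.5027

1.5027


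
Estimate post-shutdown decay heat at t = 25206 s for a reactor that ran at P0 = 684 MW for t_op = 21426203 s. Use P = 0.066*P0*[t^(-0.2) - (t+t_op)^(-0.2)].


P/P0 = 0.066 * [t^(-0.2) - (t + t_op)^(-0.2)]
P/P0 = 0.066 * [25206^(-0.2) - (25206 + 21426203)^(-0.2)]
P/P0 = 0.066 * [0.1317344 - 0.03417502] = 0.006438919
P = 684 * 0.006438919 = 4.4042 MW

4.4042


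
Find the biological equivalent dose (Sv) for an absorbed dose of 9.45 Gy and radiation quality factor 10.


H = D * Q
H = 9.45 * 10
H = 94.500 Sv

94.500


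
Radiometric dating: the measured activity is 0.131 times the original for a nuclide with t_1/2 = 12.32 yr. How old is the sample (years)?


lambda = ln(2) / t_half = ln(2) / 12.32 = 0.05626195 /yr
t = -ln(A/A0) / lambda
t = -ln(0.131) / 0.05626195
t = 36.127 yr

36.127


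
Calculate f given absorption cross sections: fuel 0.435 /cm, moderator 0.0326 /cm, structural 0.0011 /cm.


f = Sigma_a_fuel / (Sigma_a_fuel + Sigma_a_mod + Sigma_a_other)
f = 0.435 / (0.435 + 0.0326 + 0.0011)
f = 0.92810

0.92810


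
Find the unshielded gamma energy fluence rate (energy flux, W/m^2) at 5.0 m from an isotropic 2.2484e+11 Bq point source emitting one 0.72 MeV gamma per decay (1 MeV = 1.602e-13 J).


psi = A * E * 1.602e-13 / (4*pi*r^2)
psi = 2.2484e+11 * 0.72 * 1.602e-13 / (4*pi*5.0^2)
psi = 8.2550e-05 W/m^2

8.2550e-05


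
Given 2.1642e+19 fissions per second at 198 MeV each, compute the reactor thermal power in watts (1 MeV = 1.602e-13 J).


P = fission_rate * E_MeV * 1.602e-13
P = 2.1642e+19 * 198 * 1.602e-13
P = 6.8648e+08 W

6.8648e+08


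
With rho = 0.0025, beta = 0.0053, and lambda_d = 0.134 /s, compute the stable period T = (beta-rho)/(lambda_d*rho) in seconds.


T = (beta - rho) / (lambda_d * rho)
T = (0.0053 - 0.0025) / (0.134 * 0.0025)
T = 8.3582 s

8.3582


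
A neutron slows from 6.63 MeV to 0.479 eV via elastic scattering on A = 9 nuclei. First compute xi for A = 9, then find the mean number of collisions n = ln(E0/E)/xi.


xi = 1 + (A-1)^2/(2A)*ln((A-1)/(A+1)) = 0.2066007 (for A = 9)
n = ln(E0/E) / xi
n = ln(6.63e6 / 0.479) / 0.2066007
n = ln(1.384134e+07) / 0.2066007 = 79.589

79.589


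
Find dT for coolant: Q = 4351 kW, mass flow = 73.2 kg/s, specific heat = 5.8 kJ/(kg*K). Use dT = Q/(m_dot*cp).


dT = Q / (m_dot * cp)
dT = 4351 / (73.2 * 5.8)
dT = 10.248 C

10.248


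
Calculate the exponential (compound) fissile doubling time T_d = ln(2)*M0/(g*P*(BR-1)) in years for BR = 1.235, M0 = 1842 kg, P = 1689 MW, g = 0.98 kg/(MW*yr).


Breeding gain G = BR - 1 = 1.235 - 1 = 0.235
Fissile production rate = g * P * G = 0.98 * 1689 * 0.235 = 388.9767 kg/yr
T_d = ln(2) * M0 / (g * P * G)
T_d = ln(2) * 1842 / 388.9767 = 3.2824 yr

3.2824


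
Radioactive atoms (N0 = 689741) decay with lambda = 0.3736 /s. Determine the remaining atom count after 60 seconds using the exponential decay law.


N = N0 * exp(-lambda * t)
N = 689741 * exp(-0.3736 * 60)
N = 1.2692e-04

1.2692e-04


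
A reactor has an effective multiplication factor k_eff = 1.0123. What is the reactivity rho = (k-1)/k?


rho = (k_eff - 1) / k_eff
rho = (1.0123 - 1) / 1.0123
rho = 0.012151

0.012151


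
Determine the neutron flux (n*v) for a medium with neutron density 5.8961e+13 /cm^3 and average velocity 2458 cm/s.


phi = n * v
phi = 5.8961e+13 * 2458
phi = 1.4493e+17 /cm^2/s

1.4493e+17


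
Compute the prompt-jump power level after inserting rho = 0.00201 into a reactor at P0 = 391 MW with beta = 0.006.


P1/P0 = beta / (beta - rho)
P1/P0 = 0.006 / (0.006 - 0.00201) = 1.503759
P1 = 391 * 1.503759 = 587.97 MW

587.97


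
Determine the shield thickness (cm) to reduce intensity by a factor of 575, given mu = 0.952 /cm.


x = ln(factor) / mu
x = ln(575) / 0.952
x = 6.6748 cm

6.6748


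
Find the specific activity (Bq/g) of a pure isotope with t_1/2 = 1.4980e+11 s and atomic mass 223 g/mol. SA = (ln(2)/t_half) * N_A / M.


lambda = ln(2) / t_half = ln(2) / 1.4980e+11 = 4.627151e-12 /s
SA = lambda * N_A / M
SA = 4.627151e-12 * 6.022e23 / 223
SA = 1.2495e+10 Bq/g

1.2495e+10


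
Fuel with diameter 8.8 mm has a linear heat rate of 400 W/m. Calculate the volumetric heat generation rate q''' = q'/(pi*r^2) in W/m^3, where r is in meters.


r = D / 2 / 1000 = 8.8 / 2 / 1000 = 0.0044 m
q''' = q' / (pi * r^2)
q''' = 400 / (pi * 0.0044^2)
q''' = 6.5767e+06 W/m^3

6.5767e+06


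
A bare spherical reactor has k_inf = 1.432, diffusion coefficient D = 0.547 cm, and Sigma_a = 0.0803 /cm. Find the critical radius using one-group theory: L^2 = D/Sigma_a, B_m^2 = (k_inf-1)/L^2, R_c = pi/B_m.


L^2 = D / Sigma_a = 0.547 / 0.0803 = 6.811955 cm^2
B_m^2 = (k_inf - 1) / L^2 = (1.432 - 1) / 6.811955 = 0.06341792 /cm^2
For a bare sphere: B_g = pi/R, so R_c = pi / sqrt(B_m^2)
R_c = pi / sqrt(0.06341792) = 12.475 cm

12.475


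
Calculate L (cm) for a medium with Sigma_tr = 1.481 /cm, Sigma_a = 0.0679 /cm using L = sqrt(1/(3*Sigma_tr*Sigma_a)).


D = 1 / (3 * Sigma_tr) = 1 / (3 * 1.481) = 0.2250731 cm
L = sqrt(D / Sigma_a)
L = sqrt(0.2250731 / 0.0679)
L = 1.8207 cm

1.8207


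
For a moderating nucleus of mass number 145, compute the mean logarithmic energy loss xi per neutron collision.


xi = 1 + (A-1)^2/(2A) * ln((A-1)/(A+1))
xi = 1 + (145-1)^2/(2*145) * ln((145-1)/(145 +1))
xi = 0.013730

0.013730


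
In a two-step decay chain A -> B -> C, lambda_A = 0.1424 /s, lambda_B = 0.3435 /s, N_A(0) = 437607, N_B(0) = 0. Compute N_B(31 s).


N_B(t) = lambda_A * N_A0 / (lambda_B - lambda_A) * [exp(-lambda_A*t) - exp(-lambda_B*t)]
exp(-0.1424*31) = 0.01210181; exp(-0.3435*31) = 2.373642e-05
N_B = 0.1424 * 437607 / (0.3435 - 0.1424) * (0.01210181 - 2.373642e-05)
N_B = 3742.7

3742.7


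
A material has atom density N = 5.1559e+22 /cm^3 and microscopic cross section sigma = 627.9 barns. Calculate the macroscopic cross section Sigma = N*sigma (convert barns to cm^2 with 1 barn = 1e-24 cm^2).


Sigma = N * sigma_barns * 1e-24
Sigma = 5.1559e+22 * 627.9 * 1e-24
Sigma = 32.374 /cm

32.374


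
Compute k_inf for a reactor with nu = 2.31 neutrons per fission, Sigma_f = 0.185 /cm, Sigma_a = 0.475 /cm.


k_inf = nu * Sigma_f / Sigma_a
k_inf = 2.31 * 0.185 / 0.475
k_inf = 0.89968

0.89968


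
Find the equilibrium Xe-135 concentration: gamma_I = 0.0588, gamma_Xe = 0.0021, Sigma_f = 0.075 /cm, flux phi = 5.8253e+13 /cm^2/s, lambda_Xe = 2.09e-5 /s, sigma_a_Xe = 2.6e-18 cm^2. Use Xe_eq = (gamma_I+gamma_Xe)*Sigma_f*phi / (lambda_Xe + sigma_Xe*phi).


Xe_eq = (gamma_I + gamma_Xe) * Sigma_f * phi / (lambda_Xe + sigma_Xe * phi)
Numerator = (0.0588 + 0.0021) * 0.075 * 5.8253e+13 = 2.660706e+11
Denominator = 2.09e-5 + 2.6e-18 * 5.8253e+13 = 1.723578e-04
Xe_eq = 2.660706e+11 / 1.723578e-04 = 1.5437e+15 /cm^3

1.5437e+15


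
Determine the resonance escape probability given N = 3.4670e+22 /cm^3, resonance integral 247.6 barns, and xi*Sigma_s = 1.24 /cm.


p = exp(-N * I * 1e-24 / (xi*Sigma_s))
p = exp(-3.4670e+22 * 247.6 * 1e-24 / 1.24)
p = 9.8505e-04

9.8505e-04


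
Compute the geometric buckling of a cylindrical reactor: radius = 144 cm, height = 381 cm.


B^2 = (2.405/R)^2 + (pi/H)^2
B^2 = (2.405/144)^2 + (pi/381)^2
B^2 = 3.4693e-04 /cm^2

3.4693e-04


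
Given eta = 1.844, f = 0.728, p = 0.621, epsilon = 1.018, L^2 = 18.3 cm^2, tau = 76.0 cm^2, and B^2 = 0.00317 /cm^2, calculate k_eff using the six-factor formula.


k_inf = eta*f*p*eps = 1.844*0.728*0.621*1.018 = 0.8486560
P_TNL = 1/(1 + L^2*B^2) = 1/(1 + 18.3*0.00317) = 0.9451698
P_FNL = exp(-B^2*tau) = exp(-0.00317*76.0) = 0.7859045
k_eff = k_inf * P_TNL * P_FNL = 0.8486560 * 0.9451698 * 0.7859045
k_eff = 0.63039

0.63039


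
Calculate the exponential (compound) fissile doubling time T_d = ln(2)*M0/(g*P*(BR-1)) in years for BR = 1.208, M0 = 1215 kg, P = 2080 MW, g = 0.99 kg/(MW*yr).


Breeding gain G = BR - 1 = 1.208 - 1 = 0.208
Fissile production rate = g * P * G = 0.99 * 2080 * 0.208 = 428.3136 kg/yr
T_d = ln(2) * M0 / (g * P * G)
T_d = ln(2) * 1215 / 428.3136 = 1.9663 yr

1.9663


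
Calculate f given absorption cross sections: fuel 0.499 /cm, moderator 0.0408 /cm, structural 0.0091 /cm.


f = Sigma_a_fuel / (Sigma_a_fuel + Sigma_a_mod + Sigma_a_other)
f = 0.499 / (0.499 + 0.0408 + 0.0091)
f = 0.90909

0.90909


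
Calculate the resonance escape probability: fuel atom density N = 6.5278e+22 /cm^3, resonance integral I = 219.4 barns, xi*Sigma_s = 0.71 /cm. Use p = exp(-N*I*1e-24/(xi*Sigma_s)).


p = exp(-N * I * 1e-24 / (xi*Sigma_s))
p = exp(-6.5278e+22 * 219.4 * 1e-24 / 0.71)
p = 1.7358e-09

1.7358e-09


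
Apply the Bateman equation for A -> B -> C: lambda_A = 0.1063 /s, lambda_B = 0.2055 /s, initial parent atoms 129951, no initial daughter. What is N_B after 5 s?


N_B(t) = lambda_A * N_A0 / (lambda_B - lambda_A) * [exp(-lambda_A*t) - exp(-lambda_B*t)]
exp(-0.1063*5) = 0.5877227; exp(-0.2055*5) = 0.3579006
N_B = 0.1063 * 129951 / (0.2055 - 0.1063) * (0.5877227 - 0.3579006)
N_B = 32003

32003


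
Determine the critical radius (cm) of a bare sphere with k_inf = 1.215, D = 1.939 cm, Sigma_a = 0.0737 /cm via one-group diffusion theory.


L^2 = D / Sigma_a = 1.939 / 0.0737 = 26.30936 cm^2
B_m^2 = (k_inf - 1) / L^2 = (1.215 - 1) / 26.30936 = 0.008171997 /cm^2
For a bare sphere: B_g = pi/R, so R_c = pi / sqrt(B_m^2)
R_c = pi / sqrt(0.008171997) = 34.752 cm

34.752


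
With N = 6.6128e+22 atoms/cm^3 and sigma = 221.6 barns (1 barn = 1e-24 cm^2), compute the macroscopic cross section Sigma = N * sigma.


Sigma = N * sigma_barns * 1e-24
Sigma = 6.6128e+22 * 221.6 * 1e-24
Sigma = 14.654 /cm

14.654


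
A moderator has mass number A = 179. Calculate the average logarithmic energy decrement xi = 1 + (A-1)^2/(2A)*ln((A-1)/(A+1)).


xi = 1 + (A-1)^2/(2A) * ln((A-1)/(A+1))
xi = 1 + (179-1)^2/(2*179) * ln((179-1)/(179 +1))
xi = 0.011132

0.011132


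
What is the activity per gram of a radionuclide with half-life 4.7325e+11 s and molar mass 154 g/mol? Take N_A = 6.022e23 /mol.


lambda = ln(2) / t_half = ln(2) / 4.7325e+11 = 1.464653e-12 /s
SA = lambda * N_A / M
SA = 1.464653e-12 * 6.022e23 / 154
SA = 5.7274e+09 Bq/g

5.7274e+09


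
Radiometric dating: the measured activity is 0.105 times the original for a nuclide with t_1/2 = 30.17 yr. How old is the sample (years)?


lambda = ln(2) / t_half = ln(2) / 30.17 = 0.02297472 /yr
t = -ln(A/A0) / lambda
t = -ln(0.105) / 0.02297472
t = 98.099 yr

98.099


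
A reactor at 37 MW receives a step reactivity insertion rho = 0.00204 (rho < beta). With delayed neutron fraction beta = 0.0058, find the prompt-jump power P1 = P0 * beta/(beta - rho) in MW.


P1/P0 = beta / (beta - rho)
P1/P0 = 0.0058 / (0.0058 - 0.00204) = 1.542553
P1 = 37 * 1.542553 = 57.074 MW

57.074


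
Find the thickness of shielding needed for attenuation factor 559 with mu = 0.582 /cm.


x = ln(factor) / mu
x = ln(559) / 0.582
x = 10.870 cm

10.870


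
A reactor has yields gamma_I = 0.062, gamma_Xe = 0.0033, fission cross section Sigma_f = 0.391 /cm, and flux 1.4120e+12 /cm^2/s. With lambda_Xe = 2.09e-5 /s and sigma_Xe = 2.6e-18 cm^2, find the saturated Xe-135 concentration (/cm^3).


Xe_eq = (gamma_I + gamma_Xe) * Sigma_f * phi / (lambda_Xe + sigma_Xe * phi)
Numerator = (0.062 + 0.0033) * 0.391 * 1.4120e+12 = 3.605161e+10
Denominator = 2.09e-5 + 2.6e-18 * 1.4120e+12 = 2.457120e-05
Xe_eq = 3.605161e+10 / 2.457120e-05 = 1.4672e+15 /cm^3

1.4672e+15


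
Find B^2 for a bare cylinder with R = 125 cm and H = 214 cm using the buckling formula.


B^2 = (2.405/R)^2 + (pi/H)^2
B^2 = (2.405/125)^2 + (pi/214)^2
B^2 = 5.8569e-04 /cm^2

5.8569e-04


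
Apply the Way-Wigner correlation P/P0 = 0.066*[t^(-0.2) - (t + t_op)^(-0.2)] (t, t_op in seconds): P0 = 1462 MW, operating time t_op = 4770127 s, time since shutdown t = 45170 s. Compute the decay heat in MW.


P/P0 = 0.066 * [t^(-0.2) - (t + t_op)^(-0.2)]
P/P0 = 0.066 * [45170^(-0.2) - (45170 + 4770127)^(-0.2)]
P/P0 = 0.066 * [0.1172276 - 0.04607607] = 0.004696001
P = 1462 * 0.004696001 = 6.8656 MW

6.8656


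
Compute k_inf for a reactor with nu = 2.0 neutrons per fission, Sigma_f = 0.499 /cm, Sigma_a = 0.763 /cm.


k_inf = nu * Sigma_f / Sigma_a
k_inf = 2.0 * 0.499 / 0.763
k_inf = 1.3080

1.3080


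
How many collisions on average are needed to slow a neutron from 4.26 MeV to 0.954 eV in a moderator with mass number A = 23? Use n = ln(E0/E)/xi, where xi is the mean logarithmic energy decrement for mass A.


xi = 1 + (A-1)^2/(2A)*ln((A-1)/(A+1)) = 0.08448899 (for A = 23)
n = ln(E0/E) / xi
n = ln(4.26e6 / 0.954) / 0.08448899
n = ln(4.465409e+06) / 0.08448899 = 181.23

181.23


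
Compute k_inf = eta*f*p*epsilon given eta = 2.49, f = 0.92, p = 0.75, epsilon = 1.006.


k_inf = eta * f * p * epsilon
k_inf = 2.49 * 0.92 * 0.75 * 1.006
k_inf = 1.7284

1.7284


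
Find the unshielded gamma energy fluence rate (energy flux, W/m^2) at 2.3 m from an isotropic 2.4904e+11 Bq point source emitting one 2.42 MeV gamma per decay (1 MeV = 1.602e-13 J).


psi = A * E * 1.602e-13 / (4*pi*r^2)
psi = 2.4904e+11 * 2.42 * 1.602e-13 / (4*pi*2.3^2)
psi = 0.0014524 W/m^2

0.0014524


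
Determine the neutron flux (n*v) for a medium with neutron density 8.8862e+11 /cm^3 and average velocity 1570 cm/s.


phi = n * v
phi = 8.8862e+11 * 1570
phi = 1.3951e+15 /cm^2/s

1.3951e+15


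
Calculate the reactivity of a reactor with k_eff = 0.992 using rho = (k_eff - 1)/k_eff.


rho = (k_eff - 1) / k_eff
rho = (0.992 - 1) / 0.992
rho = -0.0080645

-0.0080645


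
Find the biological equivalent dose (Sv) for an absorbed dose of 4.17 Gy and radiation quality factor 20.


H = D * Q
H = 4.17 * 20
H = 83.400 Sv

83.400


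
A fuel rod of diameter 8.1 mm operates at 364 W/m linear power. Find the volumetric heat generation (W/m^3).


r = D / 2 / 1000 = 8.1 / 2 / 1000 = 0.00405 m
q''' = q' / (pi * r^2)
q''' = 364 / (pi * 0.00405^2)
q''' = 7.0638e+06 W/m^3

7.0638e+06


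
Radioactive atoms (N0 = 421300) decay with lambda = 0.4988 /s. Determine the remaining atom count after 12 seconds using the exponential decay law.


N = N0 * exp(-lambda * t)
N = 421300 * exp(-0.4988 * 12)
N = 1059.4

1059.4


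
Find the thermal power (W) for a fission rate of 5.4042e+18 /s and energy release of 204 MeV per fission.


P = fission_rate * E_MeV * 1.602e-13
P = 5.4042e+18 * 204 * 1.602e-13
P = 1.7661e+08 W

1.7661e+08


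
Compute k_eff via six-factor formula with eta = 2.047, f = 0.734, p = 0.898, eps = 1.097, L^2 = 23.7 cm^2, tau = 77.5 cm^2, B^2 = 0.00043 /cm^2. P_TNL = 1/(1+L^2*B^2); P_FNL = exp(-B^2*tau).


k_inf = eta*f*p*eps = 2.047*0.734*0.898*1.097 = 1.480120
P_TNL = 1/(1 + L^2*B^2) = 1/(1 + 23.7*0.00043) = 0.9899118
P_FNL = exp(-B^2*tau) = exp(-0.00043*77.5) = 0.9672242
k_eff = k_inf * P_TNL * P_FNL = 1.480120 * 0.9899118 * 0.9672242
k_eff = 1.4172

1.4172


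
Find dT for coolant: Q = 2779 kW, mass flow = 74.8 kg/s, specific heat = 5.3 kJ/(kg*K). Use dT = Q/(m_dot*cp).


dT = Q / (m_dot * cp)
dT = 2779 / (74.8 * 5.3)
dT = 7.0099 C

7.0099


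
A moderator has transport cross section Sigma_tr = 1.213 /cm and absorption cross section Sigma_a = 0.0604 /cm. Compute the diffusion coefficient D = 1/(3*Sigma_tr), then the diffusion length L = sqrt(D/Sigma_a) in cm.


D = 1 / (3 * Sigma_tr) = 1 / (3 * 1.213) = 0.2748008 cm
L = sqrt(D / Sigma_a)
L = sqrt(0.2748008 / 0.0604)
L = 2.1330 cm

2.1330


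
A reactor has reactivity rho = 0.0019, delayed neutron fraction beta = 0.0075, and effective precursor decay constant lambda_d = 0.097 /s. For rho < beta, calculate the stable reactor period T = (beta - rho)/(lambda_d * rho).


T = (beta - rho) / (lambda_d * rho)
T = (0.0075 - 0.0019) / (0.097 * 0.0019)
T = 30.385 s

30.385


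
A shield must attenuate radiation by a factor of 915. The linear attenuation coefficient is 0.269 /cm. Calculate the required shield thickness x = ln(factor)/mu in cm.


x = ln(factor) / mu
x = ln(915) / 0.269
x = 25.349 cm

25.349


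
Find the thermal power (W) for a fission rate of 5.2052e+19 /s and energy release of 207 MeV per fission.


P = fission_rate * E_MeV * 1.602e-13
P = 5.2052e+19 * 207 * 1.602e-13
P = 1.7261e+09 W

1.7261e+09


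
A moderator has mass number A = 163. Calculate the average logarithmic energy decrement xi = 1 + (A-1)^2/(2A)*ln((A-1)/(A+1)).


xi = 1 + (A-1)^2/(2A) * ln((A-1)/(A+1))
xi = 1 + (163-1)^2/(2*163) * ln((163-1)/(163 +1))
xi = 0.012220

0.012220


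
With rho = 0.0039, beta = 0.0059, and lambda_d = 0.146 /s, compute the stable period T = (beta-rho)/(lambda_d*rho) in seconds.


T = (beta - rho) / (lambda_d * rho)
T = (0.0059 - 0.0039) / (0.146 * 0.0039)
T = 3.5125 s

3.5125


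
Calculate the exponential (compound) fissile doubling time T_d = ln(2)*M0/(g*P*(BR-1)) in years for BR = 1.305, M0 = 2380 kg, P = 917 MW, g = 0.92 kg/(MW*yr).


Breeding gain G = BR - 1 = 1.305 - 1 = 0.305
Fissile production rate = g * P * G = 0.92 * 917 * 0.305 = 257.3102 kg/yr
T_d = ln(2) * M0 / (g * P * G)
T_d = ln(2) * 2380 / 257.3102 = 6.4113 yr

6.4113


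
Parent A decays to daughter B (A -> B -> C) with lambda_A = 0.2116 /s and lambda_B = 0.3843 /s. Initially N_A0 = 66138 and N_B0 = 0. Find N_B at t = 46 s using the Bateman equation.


N_B(t) = lambda_A * N_A0 / (lambda_B - lambda_A) * [exp(-lambda_A*t) - exp(-lambda_B*t)]
exp(-0.2116*46) = 5.925858e-05; exp(-0.3843*46) = 2.101982e-08
N_B = 0.2116 * 66138 / (0.3843 - 0.2116) * (5.925858e-05 - 2.101982e-08)
N_B = 4.8003

4.8003


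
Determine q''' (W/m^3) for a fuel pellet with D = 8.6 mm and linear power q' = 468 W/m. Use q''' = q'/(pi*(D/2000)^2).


r = D / 2 / 1000 = 8.6 / 2 / 1000 = 0.0043 m
q''' = q' / (pi * r^2)
q''' = 468 / (pi * 0.0043^2)
q''' = 8.0567e+06 W/m^3

8.0567e+06


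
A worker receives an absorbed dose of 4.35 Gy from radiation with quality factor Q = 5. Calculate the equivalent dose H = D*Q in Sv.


H = D * Q
H = 4.35 * 5
H = 21.750 Sv

21.750


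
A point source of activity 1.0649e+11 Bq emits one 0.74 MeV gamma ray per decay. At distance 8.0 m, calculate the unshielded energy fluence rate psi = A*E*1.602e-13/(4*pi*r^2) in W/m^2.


psi = A * E * 1.602e-13 / (4*pi*r^2)
psi = 1.0649e+11 * 0.74 * 1.602e-13 / (4*pi*8.0^2)
psi = 1.5697e-05 W/m^2

1.5697e-05


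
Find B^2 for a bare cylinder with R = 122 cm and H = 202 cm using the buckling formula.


B^2 = (2.405/R)^2 + (pi/H)^2
B^2 = (2.405/122)^2 + (pi/202)^2
B^2 = 6.3049e-04 /cm^2

6.3049e-04


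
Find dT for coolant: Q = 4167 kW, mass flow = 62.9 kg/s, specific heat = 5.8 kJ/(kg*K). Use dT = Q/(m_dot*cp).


dT = Q / (m_dot * cp)
dT = 4167 / (62.9 * 5.8)
dT = 11.422 C

11.422


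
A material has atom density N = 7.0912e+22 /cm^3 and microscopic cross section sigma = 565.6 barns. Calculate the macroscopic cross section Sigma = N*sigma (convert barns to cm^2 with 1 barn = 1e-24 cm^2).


Sigma = N * sigma_barns * 1e-24
Sigma = 7.0912e+22 * 565.6 * 1e-24
Sigma = 40.108 /cm

40.108


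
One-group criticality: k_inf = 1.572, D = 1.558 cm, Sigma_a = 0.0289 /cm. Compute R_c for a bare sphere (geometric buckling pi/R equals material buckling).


L^2 = D / Sigma_a = 1.558 / 0.0289 = 53.91003 cm^2
B_m^2 = (k_inf - 1) / L^2 = (1.572 - 1) / 53.91003 = 0.01061027 /cm^2
For a bare sphere: B_g = pi/R, so R_c = pi / sqrt(B_m^2)
R_c = pi / sqrt(0.01061027) = 30.499 cm

30.499


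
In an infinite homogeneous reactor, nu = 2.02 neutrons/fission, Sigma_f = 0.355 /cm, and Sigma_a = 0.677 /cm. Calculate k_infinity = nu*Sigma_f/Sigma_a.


k_inf = nu * Sigma_f / Sigma_a
k_inf = 2.02 * 0.355 / 0.677
k_inf = 1.0592

1.0592


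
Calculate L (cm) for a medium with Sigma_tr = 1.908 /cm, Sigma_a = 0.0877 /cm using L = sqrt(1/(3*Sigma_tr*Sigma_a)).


D = 1 / (3 * Sigma_tr) = 1 / (3 * 1.908) = 0.1747030 cm
L = sqrt(D / Sigma_a)
L = sqrt(0.1747030 / 0.0877)
L = 1.4114 cm

1.4114


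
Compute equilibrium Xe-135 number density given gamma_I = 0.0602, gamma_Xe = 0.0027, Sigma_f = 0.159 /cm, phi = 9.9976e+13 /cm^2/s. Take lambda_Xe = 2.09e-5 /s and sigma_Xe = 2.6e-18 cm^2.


Xe_eq = (gamma_I + gamma_Xe) * Sigma_f * phi / (lambda_Xe + sigma_Xe * phi)
Numerator = (0.0602 + 0.0027) * 0.159 * 9.9976e+13 = 9.998700e+11
Denominator = 2.09e-5 + 2.6e-18 * 9.9976e+13 = 2.808376e-04
Xe_eq = 9.998700e+11 / 2.808376e-04 = 3.5603e+15 /cm^3

3.5603e+15


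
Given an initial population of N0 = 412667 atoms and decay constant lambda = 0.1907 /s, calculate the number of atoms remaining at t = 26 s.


N = N0 * exp(-lambda * t)
N = 412667 * exp(-0.1907 * 26)
N = 2899.2

2899.2


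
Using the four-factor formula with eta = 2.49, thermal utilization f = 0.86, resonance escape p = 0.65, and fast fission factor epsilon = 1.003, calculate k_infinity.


k_inf = eta * f * p * epsilon
k_inf = 2.49 * 0.86 * 0.65 * 1.003
k_inf = 1.3961

1.3961


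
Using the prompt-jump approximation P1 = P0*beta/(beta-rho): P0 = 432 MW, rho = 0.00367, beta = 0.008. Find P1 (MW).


P1/P0 = beta / (beta - rho)
P1/P0 = 0.008 / (0.008 - 0.00367) = 1.847575
P1 = 432 * 1.847575 = 798.15 MW

798.15


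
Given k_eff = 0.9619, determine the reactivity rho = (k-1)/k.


rho = (k_eff - 1) / k_eff
rho = (0.9619 - 1) / 0.9619
rho = -0.039609

-0.039609


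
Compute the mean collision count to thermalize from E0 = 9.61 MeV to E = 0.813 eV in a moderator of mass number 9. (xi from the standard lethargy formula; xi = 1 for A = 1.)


xi = 1 + (A-1)^2/(2A)*ln((A-1)/(A+1)) = 0.2066007 (for A = 9)
n = ln(E0/E) / xi
n = ln(9.61e6 / 0.813) / 0.2066007
n = ln(1.182042e+07) / 0.2066007 = 78.825

78.825


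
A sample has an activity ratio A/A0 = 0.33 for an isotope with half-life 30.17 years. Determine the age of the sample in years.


lambda = ln(2) / t_half = ln(2) / 30.17 = 0.02297472 /yr
t = -ln(A/A0) / lambda
t = -ln(0.33) / 0.02297472
t = 48.256 yr

48.256


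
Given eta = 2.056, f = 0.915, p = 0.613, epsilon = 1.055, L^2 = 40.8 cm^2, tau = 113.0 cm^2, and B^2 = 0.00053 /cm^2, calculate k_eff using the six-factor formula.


k_inf = eta*f*p*eps = 2.056*0.915*0.613*1.055 = 1.216626
P_TNL = 1/(1 + L^2*B^2) = 1/(1 + 40.8*0.00053) = 0.9788337
P_FNL = exp(-B^2*tau) = exp(-0.00053*113.0) = 0.9418681
k_eff = k_inf * P_TNL * P_FNL = 1.216626 * 0.9788337 * 0.9418681
k_eff = 1.1216

1.1216


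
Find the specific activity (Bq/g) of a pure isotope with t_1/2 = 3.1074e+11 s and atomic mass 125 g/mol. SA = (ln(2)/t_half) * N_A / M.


lambda = ln(2) / t_half = ln(2) / 3.1074e+11 = 2.230634e-12 /s
SA = lambda * N_A / M
SA = 2.230634e-12 * 6.022e23 / 125
SA = 1.0746e+10 Bq/g

1.0746e+10


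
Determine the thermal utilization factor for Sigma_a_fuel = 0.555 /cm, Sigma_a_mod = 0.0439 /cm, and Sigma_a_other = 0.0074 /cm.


f = Sigma_a_fuel / (Sigma_a_fuel + Sigma_a_mod + Sigma_a_other)
f = 0.555 / (0.555 + 0.0439 + 0.0074)
f = 0.91539

0.91539


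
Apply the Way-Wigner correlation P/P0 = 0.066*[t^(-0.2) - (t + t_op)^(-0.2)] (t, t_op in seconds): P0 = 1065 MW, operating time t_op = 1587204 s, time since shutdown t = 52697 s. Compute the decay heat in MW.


P/P0 = 0.066 * [t^(-0.2) - (t + t_op)^(-0.2)]
P/P0 = 0.066 * [52697^(-0.2) - (52697 + 1587204)^(-0.2)]
P/P0 = 0.066 * [0.1136692 - 0.05715266] = 0.003730092
P = 1065 * 0.003730092 = 3.9725 MW

3.9725


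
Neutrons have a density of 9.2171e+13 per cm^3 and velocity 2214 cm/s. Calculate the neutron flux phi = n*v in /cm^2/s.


phi = n * v
phi = 9.2171e+13 * 2214
phi = 2.0407e+17 /cm^2/s

2.0407e+17


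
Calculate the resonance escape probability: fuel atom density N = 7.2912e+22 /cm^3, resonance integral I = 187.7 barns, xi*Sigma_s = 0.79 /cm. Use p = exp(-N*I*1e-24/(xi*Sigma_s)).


p = exp(-N * I * 1e-24 / (xi*Sigma_s))
p = exp(-7.2912e+22 * 187.7 * 1e-24 / 0.79)
p = 2.9956e-08

2.9956e-08


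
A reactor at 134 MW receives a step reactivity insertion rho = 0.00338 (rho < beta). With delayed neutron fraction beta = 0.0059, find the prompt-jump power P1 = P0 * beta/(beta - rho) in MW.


P1/P0 = beta / (beta - rho)
P1/P0 = 0.0059 / (0.0059 - 0.00338) = 2.341270
P1 = 134 * 2.341270 = 313.73 MW

313.73


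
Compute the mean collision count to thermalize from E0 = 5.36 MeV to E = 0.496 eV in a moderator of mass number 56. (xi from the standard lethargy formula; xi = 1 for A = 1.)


xi = 1 + (A-1)^2/(2A)*ln((A-1)/(A+1)) = 0.03529286 (for A = 56)
n = ln(E0/E) / xi
n = ln(5.36e6 / 0.496) / 0.03529286
n = ln(1.080645e+07) / 0.03529286 = 458.89

458.89


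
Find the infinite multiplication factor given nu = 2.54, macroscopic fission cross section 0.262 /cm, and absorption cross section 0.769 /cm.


k_inf = nu * Sigma_f / Sigma_a
k_inf = 2.54 * 0.262 / 0.769
k_inf = 0.86538

0.86538


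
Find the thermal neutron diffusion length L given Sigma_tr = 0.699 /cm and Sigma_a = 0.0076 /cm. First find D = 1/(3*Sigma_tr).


D = 1 / (3 * Sigma_tr) = 1 / (3 * 0.699) = 0.4768717 cm
L = sqrt(D / Sigma_a)
L = sqrt(0.4768717 / 0.0076)
L = 7.9213 cm

7.9213


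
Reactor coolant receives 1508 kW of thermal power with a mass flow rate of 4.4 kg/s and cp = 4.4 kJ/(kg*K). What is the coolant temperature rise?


dT = Q / (m_dot * cp)
dT = 1508 / (4.4 * 4.4)
dT = 77.893 C

77.893


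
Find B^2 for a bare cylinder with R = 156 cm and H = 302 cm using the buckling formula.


B^2 = (2.405/R)^2 + (pi/H)^2
B^2 = (2.405/156)^2 + (pi/302)^2
B^2 = 3.4589e-04 /cm^2

3.4589e-04


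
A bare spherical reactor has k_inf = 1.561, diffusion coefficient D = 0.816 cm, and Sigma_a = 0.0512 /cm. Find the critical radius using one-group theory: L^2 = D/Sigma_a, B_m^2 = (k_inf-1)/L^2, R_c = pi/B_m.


L^2 = D / Sigma_a = 0.816 / 0.0512 = 15.93750 cm^2
B_m^2 = (k_inf - 1) / L^2 = (1.561 - 1) / 15.93750 = 0.03520000 /cm^2
For a bare sphere: B_g = pi/R, so R_c = pi / sqrt(B_m^2)
R_c = pi / sqrt(0.03520000) = 16.745 cm

16.745


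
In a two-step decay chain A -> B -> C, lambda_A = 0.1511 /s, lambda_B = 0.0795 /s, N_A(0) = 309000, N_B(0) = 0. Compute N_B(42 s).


N_B(t) = lambda_A * N_A0 / (lambda_B - lambda_A) * [exp(-lambda_A*t) - exp(-lambda_B*t)]
exp(-0.1511*42) = 0.001753397; exp(-0.0795*42) = 0.03547241
N_B = 0.1511 * 309000 / (0.0795 - 0.1511) * (0.001753397 - 0.03547241)
N_B = 21988

21988


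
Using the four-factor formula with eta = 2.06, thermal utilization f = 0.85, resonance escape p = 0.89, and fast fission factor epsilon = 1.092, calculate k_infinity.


k_inf = eta * f * p * epsilon
k_inf = 2.06 * 0.85 * 0.89 * 1.092
k_inf = 1.7018

1.7018


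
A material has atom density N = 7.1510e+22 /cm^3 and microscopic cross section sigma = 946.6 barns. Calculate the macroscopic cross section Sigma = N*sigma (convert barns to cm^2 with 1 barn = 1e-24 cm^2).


Sigma = N * sigma_barns * 1e-24
Sigma = 7.1510e+22 * 946.6 * 1e-24
Sigma = 67.691 /cm

67.691


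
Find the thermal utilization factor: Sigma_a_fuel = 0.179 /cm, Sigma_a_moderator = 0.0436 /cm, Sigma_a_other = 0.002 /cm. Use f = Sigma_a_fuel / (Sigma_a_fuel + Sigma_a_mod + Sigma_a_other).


f = Sigma_a_fuel / (Sigma_a_fuel + Sigma_a_mod + Sigma_a_other)
f = 0.179 / (0.179 + 0.0436 + 0.002)
f = 0.79697

0.79697


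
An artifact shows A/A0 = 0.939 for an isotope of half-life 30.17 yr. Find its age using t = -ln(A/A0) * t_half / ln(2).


lambda = ln(2) / t_half = ln(2) / 30.17 = 0.02297472 /yr
t = -ln(A/A0) / lambda
t = -ln(0.939) / 0.02297472
t = 2.7395 yr

2.7395


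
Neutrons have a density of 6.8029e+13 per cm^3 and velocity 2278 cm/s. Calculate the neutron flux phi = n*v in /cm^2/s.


phi = n * v
phi = 6.8029e+13 * 2278
phi = 1.5497e+17 /cm^2/s

1.5497e+17


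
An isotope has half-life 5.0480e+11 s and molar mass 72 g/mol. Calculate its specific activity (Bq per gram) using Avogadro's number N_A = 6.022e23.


lambda = ln(2) / t_half = ln(2) / 5.0480e+11 = 1.373112e-12 /s
SA = lambda * N_A / M
SA = 1.373112e-12 * 6.022e23 / 72
SA = 1.1485e+10 Bq/g

1.1485e+10


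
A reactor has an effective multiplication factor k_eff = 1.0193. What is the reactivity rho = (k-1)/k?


rho = (k_eff - 1) / k_eff
rho = (1.0193 - 1) / 1.0193
rho = 0.018935

0.018935


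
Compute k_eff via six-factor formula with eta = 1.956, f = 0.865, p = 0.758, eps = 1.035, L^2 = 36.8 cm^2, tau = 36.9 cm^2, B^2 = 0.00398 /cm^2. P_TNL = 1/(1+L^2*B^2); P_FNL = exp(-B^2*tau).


k_inf = eta*f*p*eps = 1.956*0.865*0.758*1.035 = 1.327378
P_TNL = 1/(1 + L^2*B^2) = 1/(1 + 36.8*0.00398) = 0.8722472
P_FNL = exp(-B^2*tau) = exp(-0.00398*36.9) = 0.8634131
k_eff = k_inf * P_TNL * P_FNL = 1.327378 * 0.8722472 * 0.8634131
k_eff = 0.99966

0.99966


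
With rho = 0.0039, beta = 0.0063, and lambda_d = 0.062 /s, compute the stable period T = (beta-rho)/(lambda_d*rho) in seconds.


T = (beta - rho) / (lambda_d * rho)
T = (0.0063 - 0.0039) / (0.062 * 0.0039)
T = 9.9256 s

9.9256


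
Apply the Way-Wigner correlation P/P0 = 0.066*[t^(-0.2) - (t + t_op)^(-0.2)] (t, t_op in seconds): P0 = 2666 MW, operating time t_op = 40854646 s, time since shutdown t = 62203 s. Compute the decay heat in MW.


P/P0 = 0.066 * [t^(-0.2) - (t + t_op)^(-0.2)]
P/P0 = 0.066 * [62203^(-0.2) - (62203 + 40854646)^(-0.2)]
P/P0 = 0.066 * [0.1099608 - 0.03003444] = 0.005275140
P = 2666 * 0.005275140 = 14.064 MW

14.064


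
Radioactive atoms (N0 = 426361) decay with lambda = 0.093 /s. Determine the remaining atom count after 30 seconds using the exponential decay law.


N = N0 * exp(-lambda * t)
N = 426361 * exp(-0.093 * 30)
N = 26188

26188


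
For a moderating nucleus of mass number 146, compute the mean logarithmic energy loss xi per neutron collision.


xi = 1 + (A-1)^2/(2A) * ln((A-1)/(A+1))
xi = 1 + (146-1)^2/(2*146) * ln((146-1)/(146 +1))
xi = 0.013636

0.013636


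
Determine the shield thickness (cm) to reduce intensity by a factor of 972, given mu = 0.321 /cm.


x = ln(factor) / mu
x = ln(972) / 0.321
x = 21.431 cm

21.431


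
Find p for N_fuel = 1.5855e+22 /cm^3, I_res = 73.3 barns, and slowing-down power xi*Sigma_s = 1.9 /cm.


p = exp(-N * I * 1e-24 / (xi*Sigma_s))
p = exp(-1.5855e+22 * 73.3 * 1e-24 / 1.9)
p = 0.54244

0.54244


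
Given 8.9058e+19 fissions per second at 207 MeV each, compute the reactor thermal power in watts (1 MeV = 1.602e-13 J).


P = fission_rate * E_MeV * 1.602e-13
P = 8.9058e+19 * 207 * 1.602e-13
P = 2.9533e+09 W

2.9533e+09


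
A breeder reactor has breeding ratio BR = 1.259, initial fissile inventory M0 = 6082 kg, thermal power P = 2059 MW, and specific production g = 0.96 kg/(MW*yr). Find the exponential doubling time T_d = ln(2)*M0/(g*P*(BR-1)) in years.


Breeding gain G = BR - 1 = 1.259 - 1 = 0.259
Fissile production rate = g * P * G = 0.96 * 2059 * 0.259 = 511.94976 kg/yr
T_d = ln(2) * M0 / (g * P * G)
T_d = ln(2) * 6082 / 511.94976 = 8.2346 yr

8.2346
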